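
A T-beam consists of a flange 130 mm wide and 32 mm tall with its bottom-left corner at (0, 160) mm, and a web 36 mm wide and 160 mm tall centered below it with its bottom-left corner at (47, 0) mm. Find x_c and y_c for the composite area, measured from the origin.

web: A = 36 × 160 = 5760.00, centroid at (65.00, 80.00).
flange: A = 130 × 32 = 4160.00, centroid at (65.00, 176.00).
ΣA = 9920.00 mm², ΣAx_c = 644800.00 mm³, ΣAy_c = 1192960.00 mm³.
x_c = 644800.00/9920.00 = 65.00 mm; y_c = 1192960.00/9920.00 = 120.26 mm.

x_c = 65.00 mm, y_c = 120.26 mm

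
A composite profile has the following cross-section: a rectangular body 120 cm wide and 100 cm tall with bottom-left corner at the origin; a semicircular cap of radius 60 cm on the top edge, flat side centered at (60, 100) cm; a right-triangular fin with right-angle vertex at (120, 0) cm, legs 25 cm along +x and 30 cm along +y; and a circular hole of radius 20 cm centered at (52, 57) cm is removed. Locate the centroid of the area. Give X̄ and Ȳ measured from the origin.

rectangular body: A = 120 × 100 = 12000.00, centroid at (60.00, 50.00).
semicircular top: A = ½π·60² = 5654.87, centroid at (60.00, 125.46).
triangular fin: A = ½·25·30 = 375.00, centroid at (128.33, 10.00).
hole: A = −π·20² = -1256.64, centroid at (52.00, 57.00).
ΣA = 16773.23 cm², ΣAX̄ = 1042071.88 cm³, ΣAȲ = 1241608.37 cm³.
X̄ = 1042071.88/16773.23 = 62.13 cm; Ȳ = 1241608.37/16773.23 = 74.02 cm.

X̄ = 62.13 cm, Ȳ = 74.02 cm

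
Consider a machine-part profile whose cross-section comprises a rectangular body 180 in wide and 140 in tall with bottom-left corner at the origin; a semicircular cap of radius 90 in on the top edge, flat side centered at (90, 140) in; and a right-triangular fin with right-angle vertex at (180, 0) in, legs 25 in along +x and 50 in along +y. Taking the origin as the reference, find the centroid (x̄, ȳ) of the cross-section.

x̄ = 91.59 in, ȳ = 104.85 in

rectangular body: A = 180 × 140 = 25200.00, centroid at (90.00, 70.00).
semicircular top: A = ½π·90² = 12723.45, centroid at (90.00, 178.20).
triangular fin: A = ½·25·50 = 625.00, centroid at (188.33, 16.67).
ΣA = 38548.45 in², ΣAx̄ = 3530818.86 in³, ΣAȳ = 4041699.70 in³.
x̄ = 3530818.86/38548.45 = 91.59 in; ȳ = 4041699.70/38548.45 = 104.85 in.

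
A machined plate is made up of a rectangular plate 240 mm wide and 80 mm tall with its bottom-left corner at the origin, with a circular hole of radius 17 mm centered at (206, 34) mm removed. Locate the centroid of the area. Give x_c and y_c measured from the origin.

x_c = 115.73 mm, y_c = 40.30 mm

Part | A | x̄ᵢ | ȳᵢ | A·x̄ᵢ | A·ȳᵢ
plate | 19200.00 | 120.00 | 40.00 | 2304000.00 | 768000.00
hole | -907.92 | 206.00 | 34.00 | -187031.58 | -30869.29
Σ | 18292.08 |  |  | 2116968.42 | 737130.71
x_c = 2116968.42 / 18292.08 = 115.73 mm
y_c = 737130.71 / 18292.08 = 40.30 mm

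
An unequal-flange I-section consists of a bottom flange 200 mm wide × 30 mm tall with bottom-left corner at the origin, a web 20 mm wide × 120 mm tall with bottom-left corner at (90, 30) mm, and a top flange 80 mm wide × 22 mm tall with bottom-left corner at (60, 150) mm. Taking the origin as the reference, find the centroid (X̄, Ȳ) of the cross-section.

X̄ = 100.00 mm, Ȳ = 58.01 mm

bottom flange: A = 200 × 30 = 6000.00, centroid at (100.00, 15.00).
web: A = 20 × 120 = 2400.00, centroid at (100.00, 90.00).
top flange: A = 80 × 22 = 1760.00, centroid at (100.00, 161.00).
ΣA = 10160.00 mm², ΣAX̄ = 1016000.00 mm³, ΣAȲ = 589360.00 mm³.
X̄ = 1016000.00/10160.00 = 100.00 mm; Ȳ = 589360.00/10160.00 = 58.01 mm.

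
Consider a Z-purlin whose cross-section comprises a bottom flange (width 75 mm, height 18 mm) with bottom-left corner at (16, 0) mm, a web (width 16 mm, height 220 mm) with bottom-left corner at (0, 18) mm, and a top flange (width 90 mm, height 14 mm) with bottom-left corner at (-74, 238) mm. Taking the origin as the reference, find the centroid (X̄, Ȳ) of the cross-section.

bottom flange: A = 75 × 18 = 1350.00, centroid at (53.50, 9.00).
web: A = 16 × 220 = 3520.00, centroid at (8.00, 128.00).
top flange: A = 90 × 14 = 1260.00, centroid at (-29.00, 245.00).
ΣA = 6130.00 mm², ΣAX̄ = 63845.00 mm³, ΣAȲ = 771410.00 mm³.
X̄ = 63845.00/6130.00 = 10.42 mm; Ȳ = 771410.00/6130.00 = 125.84 mm.

X̄ = 10.42 mm, Ȳ = 125.84 mm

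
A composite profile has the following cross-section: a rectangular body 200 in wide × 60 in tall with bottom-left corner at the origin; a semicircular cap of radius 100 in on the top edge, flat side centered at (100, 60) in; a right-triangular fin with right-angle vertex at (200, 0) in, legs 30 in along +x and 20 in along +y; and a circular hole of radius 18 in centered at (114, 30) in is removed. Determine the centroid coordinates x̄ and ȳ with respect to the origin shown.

rectangular body: A = 200 × 60 = 12000.00, centroid at (100.00, 30.00).
semicircular top: A = ½π·100² = 15707.96, centroid at (100.00, 102.44).
triangular fin: A = ½·30·20 = 300.00, centroid at (210.00, 6.67).
hole: A = −π·18² = -1017.88, centroid at (114.00, 30.00).
ΣA = 26990.09 in²
ΣAx̄ = (12000.00)(100.00) + (15707.96)(100.00) + (300.00)(210.00) + (-1017.88)(114.00) = 2717758.46 in³
ΣAȳ = (12000.00)(30.00) + (15707.96)(102.44) + (300.00)(6.67) + (-1017.88)(30.00) = 1940608.18 in³
x̄ = 2717758.46 / 26990.09 = 100.69 in
ȳ = 1940608.18 / 26990.09 = 71.90 in

x̄ = 100.69 in, ȳ = 71.90 in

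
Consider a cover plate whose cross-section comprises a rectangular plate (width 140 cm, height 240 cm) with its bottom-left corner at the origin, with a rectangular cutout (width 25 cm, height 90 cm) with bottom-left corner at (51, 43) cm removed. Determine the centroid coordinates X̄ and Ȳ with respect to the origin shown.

plate: A = 140 × 240 = 33600.00, centroid at (70.00, 120.00).
hole: A = −(25 × 90) = -2250.00, centroid at (63.50, 88.00).
ΣA = 31350.00 cm², ΣAX̄ = 2209125.00 cm³, ΣAȲ = 3834000.00 cm³.
X̄ = 2209125.00/31350.00 = 70.47 cm; Ȳ = 3834000.00/31350.00 = 122.30 cm.

X̄ = 70.47 cm, Ȳ = 122.30 cm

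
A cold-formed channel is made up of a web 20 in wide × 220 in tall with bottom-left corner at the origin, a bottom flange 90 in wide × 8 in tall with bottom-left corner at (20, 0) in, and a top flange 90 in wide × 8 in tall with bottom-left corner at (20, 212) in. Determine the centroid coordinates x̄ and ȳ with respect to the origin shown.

x̄ = 23.56 in, ȳ = 110.00 in

Part | A | x̄ᵢ | ȳᵢ | A·x̄ᵢ | A·ȳᵢ
web | 4400.00 | 10.00 | 110.00 | 44000.00 | 484000.00
bottom flange | 720.00 | 65.00 | 4.00 | 46800.00 | 2880.00
top flange | 720.00 | 65.00 | 216.00 | 46800.00 | 155520.00
Σ | 5840.00 |  |  | 137600.00 | 642400.00
x̄ = 137600.00 / 5840.00 = 23.56 in
ȳ = 642400.00 / 5840.00 = 110.00 in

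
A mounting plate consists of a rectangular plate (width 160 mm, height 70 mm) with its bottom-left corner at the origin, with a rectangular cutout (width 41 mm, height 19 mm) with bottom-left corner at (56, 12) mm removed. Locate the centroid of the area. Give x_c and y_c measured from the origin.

x_c = 80.26 mm, y_c = 36.01 mm

plate: A = 160 × 70 = 11200.00, centroid at (80.00, 35.00).
hole: A = −(41 × 19) = -779.00, centroid at (76.50, 21.50).
ΣA = 10421.00 mm²
ΣAx_c = (11200.00)(80.00) + (-779.00)(76.50) = 836406.50 mm³
ΣAy_c = (11200.00)(35.00) + (-779.00)(21.50) = 375251.50 mm³
x_c = 836406.50 / 10421.00 = 80.26 mm
y_c = 375251.50 / 10421.00 = 36.01 mm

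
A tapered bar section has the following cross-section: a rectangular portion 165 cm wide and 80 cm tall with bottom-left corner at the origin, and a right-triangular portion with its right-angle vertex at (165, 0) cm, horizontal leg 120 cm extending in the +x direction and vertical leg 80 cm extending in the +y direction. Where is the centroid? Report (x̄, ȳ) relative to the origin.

x̄ = 115.17 cm, ȳ = 36.44 cm

Part | A | x̄ᵢ | ȳᵢ | A·x̄ᵢ | A·ȳᵢ
rectangular portion | 13200.00 | 82.50 | 40.00 | 1089000.00 | 528000.00
triangular portion | 4800.00 | 205.00 | 26.67 | 984000.00 | 128000.00
Σ | 18000.00 |  |  | 2073000.00 | 656000.00
x̄ = 2073000.00 / 18000.00 = 115.17 cm
ȳ = 656000.00 / 18000.00 = 36.44 cm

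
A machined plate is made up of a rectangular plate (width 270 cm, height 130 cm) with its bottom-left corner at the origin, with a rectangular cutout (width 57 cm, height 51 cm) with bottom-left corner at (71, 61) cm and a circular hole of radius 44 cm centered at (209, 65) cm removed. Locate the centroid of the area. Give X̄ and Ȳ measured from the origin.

Part | A | x̄ᵢ | ȳᵢ | A·x̄ᵢ | A·ȳᵢ
plate | 35100.00 | 135.00 | 65.00 | 4738500.00 | 2281500.00
hole 1 | -2907.00 | 99.50 | 86.50 | -289246.50 | -251455.50
hole 2 | -6082.12 | 209.00 | 65.00 | -1271163.79 | -395338.02
Σ | 26110.88 |  |  | 3178089.71 | 1634706.48
X̄ = 3178089.71 / 26110.88 = 121.72 cm
Ȳ = 1634706.48 / 26110.88 = 62.61 cm

X̄ = 121.72 cm, Ȳ = 62.61 cm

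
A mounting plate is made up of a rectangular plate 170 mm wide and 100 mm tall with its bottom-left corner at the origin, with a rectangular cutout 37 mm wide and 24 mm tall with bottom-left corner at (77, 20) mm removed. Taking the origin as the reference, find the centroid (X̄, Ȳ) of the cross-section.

X̄ = 84.42 mm, Ȳ = 50.99 mm

Part | A | x̄ᵢ | ȳᵢ | A·x̄ᵢ | A·ȳᵢ
plate | 17000.00 | 85.00 | 50.00 | 1445000.00 | 850000.00
hole | -888.00 | 95.50 | 32.00 | -84804.00 | -28416.00
Σ | 16112.00 |  |  | 1360196.00 | 821584.00
X̄ = 1360196.00 / 16112.00 = 84.42 mm
Ȳ = 821584.00 / 16112.00 = 50.99 mm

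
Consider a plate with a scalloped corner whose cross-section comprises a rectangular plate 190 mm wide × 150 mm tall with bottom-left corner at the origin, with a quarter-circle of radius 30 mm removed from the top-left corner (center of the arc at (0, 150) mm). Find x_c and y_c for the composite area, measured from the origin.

x_c = 97.09 mm, y_c = 73.42 mm

plate: A = 190 × 150 = 28500.00, centroid at (95.00, 75.00).
removed quarter-circle: A = −¼π·30² = -706.86, centroid at (12.73, 137.27).
ΣA = 27793.14 mm², ΣAx_c = 2698500.00 mm³, ΣAy_c = 2040471.25 mm³.
x_c = 2698500.00/27793.14 = 97.09 mm; y_c = 2040471.25/27793.14 = 73.42 mm.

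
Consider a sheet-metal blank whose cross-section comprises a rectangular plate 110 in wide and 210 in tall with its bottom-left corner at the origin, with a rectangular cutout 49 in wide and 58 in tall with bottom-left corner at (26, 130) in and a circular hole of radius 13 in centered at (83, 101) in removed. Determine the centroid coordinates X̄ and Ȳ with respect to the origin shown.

plate: A = 110 × 210 = 23100.00, centroid at (55.00, 105.00).
hole 1: A = −(49 × 58) = -2842.00, centroid at (50.50, 159.00).
hole 2: A = −π·13² = -530.93, centroid at (83.00, 101.00).
ΣA = 19727.07 in²
ΣAX̄ = (23100.00)(55.00) + (-2842.00)(50.50) + (-530.93)(83.00) = 1082911.88 in³
ΣAȲ = (23100.00)(105.00) + (-2842.00)(159.00) + (-530.93)(101.00) = 1919998.15 in³
X̄ = 1082911.88 / 19727.07 = 54.89 in
Ȳ = 1919998.15 / 19727.07 = 97.33 in

X̄ = 54.89 in, Ȳ = 97.33 in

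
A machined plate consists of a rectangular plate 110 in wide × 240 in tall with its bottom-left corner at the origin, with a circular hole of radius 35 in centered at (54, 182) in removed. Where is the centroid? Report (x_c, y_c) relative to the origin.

plate: A = 110 × 240 = 26400.00, centroid at (55.00, 120.00).
hole: A = −π·35² = -3848.45, centroid at (54.00, 182.00).
ΣA = 22551.55 in²
ΣAx_c = (26400.00)(55.00) + (-3848.45)(54.00) = 1244183.65 in³
ΣAy_c = (26400.00)(120.00) + (-3848.45)(182.00) = 2467581.92 in³
x_c = 1244183.65 / 22551.55 = 55.17 in
y_c = 2467581.92 / 22551.55 = 109.42 in

x_c = 55.17 in, y_c = 109.42 in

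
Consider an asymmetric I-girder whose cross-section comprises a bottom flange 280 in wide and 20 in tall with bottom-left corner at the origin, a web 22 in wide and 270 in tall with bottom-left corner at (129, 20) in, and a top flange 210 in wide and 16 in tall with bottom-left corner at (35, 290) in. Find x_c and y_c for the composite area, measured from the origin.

x_c = 140.00 in, y_c = 132.75 in

Part | A | x̄ᵢ | ȳᵢ | A·x̄ᵢ | A·ȳᵢ
bottom flange | 5600.00 | 140.00 | 10.00 | 784000.00 | 56000.00
web | 5940.00 | 140.00 | 155.00 | 831600.00 | 920700.00
top flange | 3360.00 | 140.00 | 298.00 | 470400.00 | 1001280.00
Σ | 14900.00 |  |  | 2086000.00 | 1977980.00
x_c = 2086000.00 / 14900.00 = 140.00 in
y_c = 1977980.00 / 14900.00 = 132.75 in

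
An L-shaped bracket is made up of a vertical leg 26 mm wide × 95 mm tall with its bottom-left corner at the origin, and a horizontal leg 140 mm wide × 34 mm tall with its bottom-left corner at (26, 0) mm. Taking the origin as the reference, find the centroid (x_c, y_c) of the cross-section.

x_c = 67.64 mm, y_c = 27.42 mm

Part | A | x̄ᵢ | ȳᵢ | A·x̄ᵢ | A·ȳᵢ
vertical leg | 2470.00 | 13.00 | 47.50 | 32110.00 | 117325.00
horizontal leg | 4760.00 | 96.00 | 17.00 | 456960.00 | 80920.00
Σ | 7230.00 |  |  | 489070.00 | 198245.00
x_c = 489070.00 / 7230.00 = 67.64 mm
y_c = 198245.00 / 7230.00 = 27.42 mm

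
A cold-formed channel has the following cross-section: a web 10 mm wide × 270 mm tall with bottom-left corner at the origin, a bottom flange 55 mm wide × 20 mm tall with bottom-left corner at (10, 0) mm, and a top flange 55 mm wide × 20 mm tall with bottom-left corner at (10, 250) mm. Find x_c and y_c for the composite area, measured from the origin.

x_c = 19.59 mm, y_c = 135.00 mm

web: A = 10 × 270 = 2700.00, centroid at (5.00, 135.00).
bottom flange: A = 55 × 20 = 1100.00, centroid at (37.50, 10.00).
top flange: A = 55 × 20 = 1100.00, centroid at (37.50, 260.00).
ΣA = 4900.00 mm²
ΣAx_c = (2700.00)(5.00) + (1100.00)(37.50) + (1100.00)(37.50) = 96000.00 mm³
ΣAy_c = (2700.00)(135.00) + (1100.00)(10.00) + (1100.00)(260.00) = 661500.00 mm³
x_c = 96000.00 / 4900.00 = 19.59 mm
y_c = 661500.00 / 4900.00 = 135.00 mm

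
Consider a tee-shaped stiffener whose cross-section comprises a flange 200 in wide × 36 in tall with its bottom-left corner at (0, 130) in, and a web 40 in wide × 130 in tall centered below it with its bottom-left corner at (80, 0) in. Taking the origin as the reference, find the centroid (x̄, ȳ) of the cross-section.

x̄ = 100.00 in, ȳ = 113.19 in

Part | A | x̄ᵢ | ȳᵢ | A·x̄ᵢ | A·ȳᵢ
web | 5200.00 | 100.00 | 65.00 | 520000.00 | 338000.00
flange | 7200.00 | 100.00 | 148.00 | 720000.00 | 1065600.00
Σ | 12400.00 |  |  | 1240000.00 | 1403600.00
x̄ = 1240000.00 / 12400.00 = 100.00 in
ȳ = 1403600.00 / 12400.00 = 113.19 in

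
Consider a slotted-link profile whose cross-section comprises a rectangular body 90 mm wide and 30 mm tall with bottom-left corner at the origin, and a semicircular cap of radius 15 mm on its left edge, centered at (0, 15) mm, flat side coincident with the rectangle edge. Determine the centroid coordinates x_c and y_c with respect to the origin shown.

x_c = 39.05 mm, y_c = 15.00 mm

rectangular body: A = 90 × 30 = 2700.00, centroid at (45.00, 15.00).
semicircular end: A = ½π·15² = 353.43, centroid at (-6.37, 15.00).
ΣA = 3053.43 mm²
ΣAx_c = (2700.00)(45.00) + (353.43)(-6.37) = 119250.00 mm³
ΣAy_c = (2700.00)(15.00) + (353.43)(15.00) = 45801.44 mm³
x_c = 119250.00 / 3053.43 = 39.05 mm
y_c = 45801.44 / 3053.43 = 15.00 mm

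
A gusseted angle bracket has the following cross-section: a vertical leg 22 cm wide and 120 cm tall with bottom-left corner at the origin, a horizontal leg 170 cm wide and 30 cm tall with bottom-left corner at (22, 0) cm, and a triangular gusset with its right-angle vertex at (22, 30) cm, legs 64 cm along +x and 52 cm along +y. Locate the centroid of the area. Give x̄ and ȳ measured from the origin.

Part | A | x̄ᵢ | ȳᵢ | A·x̄ᵢ | A·ȳᵢ
vertical leg | 2640.00 | 11.00 | 60.00 | 29040.00 | 158400.00
horizontal leg | 5100.00 | 107.00 | 15.00 | 545700.00 | 76500.00
gusset | 1664.00 | 43.33 | 47.33 | 72106.67 | 78762.67
Σ | 9404.00 |  |  | 646846.67 | 313662.67
x̄ = 646846.67 / 9404.00 = 68.78 cm
ȳ = 313662.67 / 9404.00 = 33.35 cm

x̄ = 68.78 cm, ȳ = 33.35 cm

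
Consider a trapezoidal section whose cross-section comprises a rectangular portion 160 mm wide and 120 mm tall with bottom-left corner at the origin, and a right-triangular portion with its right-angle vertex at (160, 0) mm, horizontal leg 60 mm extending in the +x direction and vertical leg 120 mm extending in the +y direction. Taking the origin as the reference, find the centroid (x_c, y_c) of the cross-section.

x_c = 95.79 mm, y_c = 56.84 mm

Part | A | x̄ᵢ | ȳᵢ | A·x̄ᵢ | A·ȳᵢ
rectangular portion | 19200.00 | 80.00 | 60.00 | 1536000.00 | 1152000.00
triangular portion | 3600.00 | 180.00 | 40.00 | 648000.00 | 144000.00
Σ | 22800.00 |  |  | 2184000.00 | 1296000.00
x_c = 2184000.00 / 22800.00 = 95.79 mm
y_c = 1296000.00 / 22800.00 = 56.84 mm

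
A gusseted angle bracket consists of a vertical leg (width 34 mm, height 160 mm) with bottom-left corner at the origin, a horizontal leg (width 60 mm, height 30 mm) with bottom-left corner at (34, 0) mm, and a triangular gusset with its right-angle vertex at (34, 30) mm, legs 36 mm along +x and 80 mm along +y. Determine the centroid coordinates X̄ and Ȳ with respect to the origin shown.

X̄ = 31.56 mm, Ȳ = 62.65 mm

vertical leg: A = 34 × 160 = 5440.00, centroid at (17.00, 80.00).
horizontal leg: A = 60 × 30 = 1800.00, centroid at (64.00, 15.00).
gusset: A = ½·36·80 = 1440.00, centroid at (46.00, 56.67).
ΣA = 8680.00 mm², ΣAX̄ = 273920.00 mm³, ΣAȲ = 543800.00 mm³.
X̄ = 273920.00/8680.00 = 31.56 mm; Ȳ = 543800.00/8680.00 = 62.65 mm.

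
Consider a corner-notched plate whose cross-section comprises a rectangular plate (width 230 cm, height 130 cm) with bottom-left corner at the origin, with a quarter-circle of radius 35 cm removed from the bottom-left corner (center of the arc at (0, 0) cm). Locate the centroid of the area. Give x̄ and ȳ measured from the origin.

x̄ = 118.33 cm, ȳ = 66.67 cm

plate: A = 230 × 130 = 29900.00, centroid at (115.00, 65.00).
removed quarter-circle: A = −¼π·35² = -962.11, centroid at (14.85, 14.85).
ΣA = 28937.89 cm²
ΣAx̄ = (29900.00)(115.00) + (-962.11)(14.85) = 3424208.33 cm³
ΣAȳ = (29900.00)(65.00) + (-962.11)(14.85) = 1929208.33 cm³
x̄ = 3424208.33 / 28937.89 = 118.33 cm
ȳ = 1929208.33 / 28937.89 = 66.67 cm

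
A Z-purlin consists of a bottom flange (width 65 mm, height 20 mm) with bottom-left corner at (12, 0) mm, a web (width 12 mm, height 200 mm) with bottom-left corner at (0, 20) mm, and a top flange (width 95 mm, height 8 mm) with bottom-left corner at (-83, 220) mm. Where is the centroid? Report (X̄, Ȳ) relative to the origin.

bottom flange: A = 65 × 20 = 1300.00, centroid at (44.50, 10.00).
web: A = 12 × 200 = 2400.00, centroid at (6.00, 120.00).
top flange: A = 95 × 8 = 760.00, centroid at (-35.50, 224.00).
ΣA = 4460.00 mm²
ΣAX̄ = (1300.00)(44.50) + (2400.00)(6.00) + (760.00)(-35.50) = 45270.00 mm³
ΣAȲ = (1300.00)(10.00) + (2400.00)(120.00) + (760.00)(224.00) = 471240.00 mm³
X̄ = 45270.00 / 4460.00 = 10.15 mm
Ȳ = 471240.00 / 4460.00 = 105.66 mm

X̄ = 10.15 mm, Ȳ = 105.66 mm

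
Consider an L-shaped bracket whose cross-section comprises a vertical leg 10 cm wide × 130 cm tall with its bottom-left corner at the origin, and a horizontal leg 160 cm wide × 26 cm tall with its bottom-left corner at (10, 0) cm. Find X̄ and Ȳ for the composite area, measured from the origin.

X̄ = 69.76 cm, Ȳ = 25.38 cm

Part | A | x̄ᵢ | ȳᵢ | A·x̄ᵢ | A·ȳᵢ
vertical leg | 1300.00 | 5.00 | 65.00 | 6500.00 | 84500.00
horizontal leg | 4160.00 | 90.00 | 13.00 | 374400.00 | 54080.00
Σ | 5460.00 |  |  | 380900.00 | 138580.00
X̄ = 380900.00 / 5460.00 = 69.76 cm
Ȳ = 138580.00 / 5460.00 = 25.38 cm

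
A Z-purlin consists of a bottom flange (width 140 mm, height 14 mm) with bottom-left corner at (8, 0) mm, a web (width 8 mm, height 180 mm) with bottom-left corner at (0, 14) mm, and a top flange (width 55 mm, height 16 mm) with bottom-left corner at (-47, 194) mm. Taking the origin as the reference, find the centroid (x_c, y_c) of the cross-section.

x_c = 33.06 mm, y_c = 79.73 mm

bottom flange: A = 140 × 14 = 1960.00, centroid at (78.00, 7.00).
web: A = 8 × 180 = 1440.00, centroid at (4.00, 104.00).
top flange: A = 55 × 16 = 880.00, centroid at (-19.50, 202.00).
ΣA = 4280.00 mm², ΣAx_c = 141480.00 mm³, ΣAy_c = 341240.00 mm³.
x_c = 141480.00/4280.00 = 33.06 mm; y_c = 341240.00/4280.00 = 79.73 mm.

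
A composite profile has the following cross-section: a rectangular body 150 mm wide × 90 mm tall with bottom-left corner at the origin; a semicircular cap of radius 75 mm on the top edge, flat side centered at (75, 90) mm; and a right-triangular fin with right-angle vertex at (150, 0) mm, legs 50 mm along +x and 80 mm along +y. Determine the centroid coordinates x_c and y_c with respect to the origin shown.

x_c = 82.53 mm, y_c = 71.39 mm

Part | A | x̄ᵢ | ȳᵢ | A·x̄ᵢ | A·ȳᵢ
rectangular body | 13500.00 | 75.00 | 45.00 | 1012500.00 | 607500.00
semicircular top | 8835.73 | 75.00 | 121.83 | 662679.70 | 1076465.64
triangular fin | 2000.00 | 166.67 | 26.67 | 333333.33 | 53333.33
Σ | 24335.73 |  |  | 2008513.03 | 1737298.97
x_c = 2008513.03 / 24335.73 = 82.53 mm
y_c = 1737298.97 / 24335.73 = 71.39 mm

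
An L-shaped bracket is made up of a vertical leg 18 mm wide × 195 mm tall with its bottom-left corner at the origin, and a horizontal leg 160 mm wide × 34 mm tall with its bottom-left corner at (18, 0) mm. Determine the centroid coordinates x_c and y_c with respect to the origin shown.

Part | A | x̄ᵢ | ȳᵢ | A·x̄ᵢ | A·ȳᵢ
vertical leg | 3510.00 | 9.00 | 97.50 | 31590.00 | 342225.00
horizontal leg | 5440.00 | 98.00 | 17.00 | 533120.00 | 92480.00
Σ | 8950.00 |  |  | 564710.00 | 434705.00
x_c = 564710.00 / 8950.00 = 63.10 mm
y_c = 434705.00 / 8950.00 = 48.57 mm

x_c = 63.10 mm, y_c = 48.57 mm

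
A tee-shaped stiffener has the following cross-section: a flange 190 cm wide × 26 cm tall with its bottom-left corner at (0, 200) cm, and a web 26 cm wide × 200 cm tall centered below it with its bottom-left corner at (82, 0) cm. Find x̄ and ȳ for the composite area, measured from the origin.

x̄ = 95.00 cm, ȳ = 155.05 cm

web: A = 26 × 200 = 5200.00, centroid at (95.00, 100.00).
flange: A = 190 × 26 = 4940.00, centroid at (95.00, 213.00).
ΣA = 10140.00 cm², ΣAx̄ = 963300.00 cm³, ΣAȳ = 1572220.00 cm³.
x̄ = 963300.00/10140.00 = 95.00 cm; ȳ = 1572220.00/10140.00 = 155.05 cm.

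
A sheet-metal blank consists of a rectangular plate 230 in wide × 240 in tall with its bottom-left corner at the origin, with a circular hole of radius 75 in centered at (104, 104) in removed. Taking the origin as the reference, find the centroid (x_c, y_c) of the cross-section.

x_c = 120.18 in, y_c = 127.53 in

Part | A | x̄ᵢ | ȳᵢ | A·x̄ᵢ | A·ȳᵢ
plate | 55200.00 | 115.00 | 120.00 | 6348000.00 | 6624000.00
hole | -17671.46 | 104.00 | 104.00 | -1837831.70 | -1837831.70
Σ | 37528.54 |  |  | 4510168.30 | 4786168.30
x_c = 4510168.30 / 37528.54 = 120.18 in
y_c = 4786168.30 / 37528.54 = 127.53 in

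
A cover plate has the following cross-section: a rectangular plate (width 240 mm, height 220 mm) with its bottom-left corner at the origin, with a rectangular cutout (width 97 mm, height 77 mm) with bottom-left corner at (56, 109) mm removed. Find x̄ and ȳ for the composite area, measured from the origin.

plate: A = 240 × 220 = 52800.00, centroid at (120.00, 110.00).
hole: A = −(97 × 77) = -7469.00, centroid at (104.50, 147.50).
ΣA = 45331.00 mm²
ΣAx̄ = (52800.00)(120.00) + (-7469.00)(104.50) = 5555489.50 mm³
ΣAȳ = (52800.00)(110.00) + (-7469.00)(147.50) = 4706322.50 mm³
x̄ = 5555489.50 / 45331.00 = 122.55 mm
ȳ = 4706322.50 / 45331.00 = 103.82 mm

x̄ = 122.55 mm, ȳ = 103.82 mm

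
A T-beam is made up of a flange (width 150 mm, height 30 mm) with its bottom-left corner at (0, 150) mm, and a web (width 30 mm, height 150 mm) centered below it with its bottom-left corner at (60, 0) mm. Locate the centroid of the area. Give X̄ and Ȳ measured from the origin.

web: A = 30 × 150 = 4500.00, centroid at (75.00, 75.00).
flange: A = 150 × 30 = 4500.00, centroid at (75.00, 165.00).
ΣA = 9000.00 mm²
ΣAX̄ = (4500.00)(75.00) + (4500.00)(75.00) = 675000.00 mm³
ΣAȲ = (4500.00)(75.00) + (4500.00)(165.00) = 1080000.00 mm³
X̄ = 675000.00 / 9000.00 = 75.00 mm
Ȳ = 1080000.00 / 9000.00 = 120.00 mm

X̄ = 75.00 mm, Ȳ = 120.00 mm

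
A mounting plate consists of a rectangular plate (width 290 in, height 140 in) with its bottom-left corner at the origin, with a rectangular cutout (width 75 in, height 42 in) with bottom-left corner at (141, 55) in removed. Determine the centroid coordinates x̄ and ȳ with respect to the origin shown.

x̄ = 142.18 in, ȳ = 69.50 in

plate: A = 290 × 140 = 40600.00, centroid at (145.00, 70.00).
hole: A = −(75 × 42) = -3150.00, centroid at (178.50, 76.00).
ΣA = 37450.00 in²
ΣAx̄ = (40600.00)(145.00) + (-3150.00)(178.50) = 5324725.00 in³
ΣAȳ = (40600.00)(70.00) + (-3150.00)(76.00) = 2602600.00 in³
x̄ = 5324725.00 / 37450.00 = 142.18 in
ȳ = 2602600.00 / 37450.00 = 69.50 in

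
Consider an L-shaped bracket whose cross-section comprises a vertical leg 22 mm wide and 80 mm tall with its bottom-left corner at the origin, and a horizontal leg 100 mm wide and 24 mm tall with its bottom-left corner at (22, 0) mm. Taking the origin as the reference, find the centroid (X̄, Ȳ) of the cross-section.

vertical leg: A = 22 × 80 = 1760.00, centroid at (11.00, 40.00).
horizontal leg: A = 100 × 24 = 2400.00, centroid at (72.00, 12.00).
ΣA = 4160.00 mm²
ΣAX̄ = (1760.00)(11.00) + (2400.00)(72.00) = 192160.00 mm³
ΣAȲ = (1760.00)(40.00) + (2400.00)(12.00) = 99200.00 mm³
X̄ = 192160.00 / 4160.00 = 46.19 mm
Ȳ = 99200.00 / 4160.00 = 23.85 mm

X̄ = 46.19 mm, Ȳ = 23.85 mm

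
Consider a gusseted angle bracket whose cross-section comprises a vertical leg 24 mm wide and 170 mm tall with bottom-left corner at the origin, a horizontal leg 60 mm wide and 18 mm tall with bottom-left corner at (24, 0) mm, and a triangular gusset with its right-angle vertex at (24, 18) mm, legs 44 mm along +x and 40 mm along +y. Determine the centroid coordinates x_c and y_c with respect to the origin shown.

vertical leg: A = 24 × 170 = 4080.00, centroid at (12.00, 85.00).
horizontal leg: A = 60 × 18 = 1080.00, centroid at (54.00, 9.00).
gusset: A = ½·44·40 = 880.00, centroid at (38.67, 31.33).
ΣA = 6040.00 mm², ΣAx_c = 141306.67 mm³, ΣAy_c = 384093.33 mm³.
x_c = 141306.67/6040.00 = 23.40 mm; y_c = 384093.33/6040.00 = 63.59 mm.

x_c = 23.40 mm, y_c = 63.59 mm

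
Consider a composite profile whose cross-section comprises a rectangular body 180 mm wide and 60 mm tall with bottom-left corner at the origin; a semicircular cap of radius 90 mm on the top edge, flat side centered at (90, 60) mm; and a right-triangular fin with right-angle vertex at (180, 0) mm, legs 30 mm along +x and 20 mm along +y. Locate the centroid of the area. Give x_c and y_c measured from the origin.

x_c = 91.26 mm, y_c = 66.13 mm

rectangular body: A = 180 × 60 = 10800.00, centroid at (90.00, 30.00).
semicircular top: A = ½π·90² = 12723.45, centroid at (90.00, 98.20).
triangular fin: A = ½·30·20 = 300.00, centroid at (190.00, 6.67).
ΣA = 23823.45 mm²
ΣAx_c = (10800.00)(90.00) + (12723.45)(90.00) + (300.00)(190.00) = 2174110.52 mm³
ΣAy_c = (10800.00)(30.00) + (12723.45)(98.20) + (300.00)(6.67) = 1575407.01 mm³
x_c = 2174110.52 / 23823.45 = 91.26 mm
y_c = 1575407.01 / 23823.45 = 66.13 mm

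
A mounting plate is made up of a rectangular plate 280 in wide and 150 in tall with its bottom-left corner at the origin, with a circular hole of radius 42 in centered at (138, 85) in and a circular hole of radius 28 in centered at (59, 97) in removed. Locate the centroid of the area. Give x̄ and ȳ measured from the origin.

x̄ = 146.19 in, ȳ = 71.78 in

plate: A = 280 × 150 = 42000.00, centroid at (140.00, 75.00).
hole 1: A = −π·42² = -5541.77, centroid at (138.00, 85.00).
hole 2: A = −π·28² = -2463.01, centroid at (59.00, 97.00).
ΣA = 33995.22 in²
ΣAx̄ = (42000.00)(140.00) + (-5541.77)(138.00) + (-2463.01)(59.00) = 4969918.31 in³
ΣAȳ = (42000.00)(75.00) + (-5541.77)(85.00) + (-2463.01)(97.00) = 2440037.76 in³
x̄ = 4969918.31 / 33995.22 = 146.19 in
ȳ = 2440037.76 / 33995.22 = 71.78 in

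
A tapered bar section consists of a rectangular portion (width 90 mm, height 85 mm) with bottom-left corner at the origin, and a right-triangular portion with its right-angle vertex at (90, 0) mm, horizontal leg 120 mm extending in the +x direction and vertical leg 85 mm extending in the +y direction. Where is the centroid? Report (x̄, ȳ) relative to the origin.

x̄ = 79.00 mm, ȳ = 36.83 mm

rectangular portion: A = 90 × 85 = 7650.00, centroid at (45.00, 42.50).
triangular portion: A = ½·120·85 = 5100.00, centroid at (130.00, 28.33).
ΣA = 12750.00 mm²
ΣAx̄ = (7650.00)(45.00) + (5100.00)(130.00) = 1007250.00 mm³
ΣAȳ = (7650.00)(42.50) + (5100.00)(28.33) = 469625.00 mm³
x̄ = 1007250.00 / 12750.00 = 79.00 mm
ȳ = 469625.00 / 12750.00 = 36.83 mm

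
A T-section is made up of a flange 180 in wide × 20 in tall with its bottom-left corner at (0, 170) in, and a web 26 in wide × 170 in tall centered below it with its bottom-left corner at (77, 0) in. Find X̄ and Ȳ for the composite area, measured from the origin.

X̄ = 90.00 in, Ȳ = 127.64 in

web: A = 26 × 170 = 4420.00, centroid at (90.00, 85.00).
flange: A = 180 × 20 = 3600.00, centroid at (90.00, 180.00).
ΣA = 8020.00 in², ΣAX̄ = 721800.00 in³, ΣAȲ = 1023700.00 in³.
X̄ = 721800.00/8020.00 = 90.00 in; Ȳ = 1023700.00/8020.00 = 127.64 in.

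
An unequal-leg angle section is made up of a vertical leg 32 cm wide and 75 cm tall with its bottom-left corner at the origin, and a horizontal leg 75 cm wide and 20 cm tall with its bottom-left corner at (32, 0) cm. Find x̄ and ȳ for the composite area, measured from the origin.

x̄ = 36.58 cm, ȳ = 26.92 cm

Part | A | x̄ᵢ | ȳᵢ | A·x̄ᵢ | A·ȳᵢ
vertical leg | 2400.00 | 16.00 | 37.50 | 38400.00 | 90000.00
horizontal leg | 1500.00 | 69.50 | 10.00 | 104250.00 | 15000.00
Σ | 3900.00 |  |  | 142650.00 | 105000.00
x̄ = 142650.00 / 3900.00 = 36.58 cm
ȳ = 105000.00 / 3900.00 = 26.92 cm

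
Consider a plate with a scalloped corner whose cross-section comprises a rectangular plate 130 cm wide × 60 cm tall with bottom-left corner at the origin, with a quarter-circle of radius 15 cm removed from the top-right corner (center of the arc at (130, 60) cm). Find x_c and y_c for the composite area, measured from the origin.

x_c = 63.64 cm, y_c = 29.45 cm

plate: A = 130 × 60 = 7800.00, centroid at (65.00, 30.00).
removed quarter-circle: A = −¼π·15² = -176.71, centroid at (123.63, 53.63).
ΣA = 7623.29 cm², ΣAx_c = 485152.10 cm³, ΣAy_c = 224522.12 cm³.
x_c = 485152.10/7623.29 = 63.64 cm; y_c = 224522.12/7623.29 = 29.45 cm.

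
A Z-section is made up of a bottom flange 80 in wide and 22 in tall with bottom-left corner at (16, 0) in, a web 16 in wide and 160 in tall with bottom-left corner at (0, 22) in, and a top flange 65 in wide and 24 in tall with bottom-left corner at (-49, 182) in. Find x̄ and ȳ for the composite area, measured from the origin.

x̄ = 15.87 in, ȳ = 99.17 in

Part | A | x̄ᵢ | ȳᵢ | A·x̄ᵢ | A·ȳᵢ
bottom flange | 1760.00 | 56.00 | 11.00 | 98560.00 | 19360.00
web | 2560.00 | 8.00 | 102.00 | 20480.00 | 261120.00
top flange | 1560.00 | -16.50 | 194.00 | -25740.00 | 302640.00
Σ | 5880.00 |  |  | 93300.00 | 583120.00
x̄ = 93300.00 / 5880.00 = 15.87 in
ȳ = 583120.00 / 5880.00 = 99.17 in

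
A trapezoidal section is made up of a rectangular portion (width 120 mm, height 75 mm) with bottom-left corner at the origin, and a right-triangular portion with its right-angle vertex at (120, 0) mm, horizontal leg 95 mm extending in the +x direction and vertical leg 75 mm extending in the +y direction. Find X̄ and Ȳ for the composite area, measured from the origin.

rectangular portion: A = 120 × 75 = 9000.00, centroid at (60.00, 37.50).
triangular portion: A = ½·95·75 = 3562.50, centroid at (151.67, 25.00).
ΣA = 12562.50 mm², ΣAX̄ = 1080312.50 mm³, ΣAȲ = 426562.50 mm³.
X̄ = 1080312.50/12562.50 = 86.00 mm; Ȳ = 426562.50/12562.50 = 33.96 mm.

X̄ = 86.00 mm, Ȳ = 33.96 mm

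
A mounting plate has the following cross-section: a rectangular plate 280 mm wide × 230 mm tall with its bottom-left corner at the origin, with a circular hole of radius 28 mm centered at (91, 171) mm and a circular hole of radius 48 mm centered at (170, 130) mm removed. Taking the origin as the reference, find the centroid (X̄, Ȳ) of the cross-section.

plate: A = 280 × 230 = 64400.00, centroid at (140.00, 115.00).
hole 1: A = −π·28² = -2463.01, centroid at (91.00, 171.00).
hole 2: A = −π·48² = -7238.23, centroid at (170.00, 130.00).
ΣA = 54698.76 mm²
ΣAX̄ = (64400.00)(140.00) + (-2463.01)(91.00) + (-7238.23)(170.00) = 7561367.20 mm³
ΣAȲ = (64400.00)(115.00) + (-2463.01)(171.00) + (-7238.23)(130.00) = 6043855.69 mm³
X̄ = 7561367.20 / 54698.76 = 138.24 mm
Ȳ = 6043855.69 / 54698.76 = 110.49 mm

X̄ = 138.24 mm, Ȳ = 110.49 mm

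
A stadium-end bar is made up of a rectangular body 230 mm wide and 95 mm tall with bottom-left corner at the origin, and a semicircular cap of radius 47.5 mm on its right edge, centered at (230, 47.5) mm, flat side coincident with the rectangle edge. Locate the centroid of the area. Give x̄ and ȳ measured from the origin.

x̄ = 133.86 mm, ȳ = 47.50 mm

rectangular body: A = 230 × 95 = 21850.00, centroid at (115.00, 47.50).
semicircular end: A = ½π·47.5² = 3544.11, centroid at (250.16, 47.50).
ΣA = 25394.11 mm², ΣAx̄ = 3399343.04 mm³, ΣAȳ = 1206220.19 mm³.
x̄ = 3399343.04/25394.11 = 133.86 mm; ȳ = 1206220.19/25394.11 = 47.50 mm.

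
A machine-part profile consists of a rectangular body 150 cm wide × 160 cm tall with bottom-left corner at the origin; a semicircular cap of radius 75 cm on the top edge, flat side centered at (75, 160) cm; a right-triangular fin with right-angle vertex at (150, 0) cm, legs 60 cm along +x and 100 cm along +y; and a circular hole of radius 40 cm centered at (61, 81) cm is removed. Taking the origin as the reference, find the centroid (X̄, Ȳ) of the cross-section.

rectangular body: A = 150 × 160 = 24000.00, centroid at (75.00, 80.00).
semicircular top: A = ½π·75² = 8835.73, centroid at (75.00, 191.83).
triangular fin: A = ½·60·100 = 3000.00, centroid at (170.00, 33.33).
hole: A = −π·40² = -5026.55, centroid at (61.00, 81.00).
ΣA = 30809.18 cm²
ΣAX̄ = (24000.00)(75.00) + (8835.73)(75.00) + (3000.00)(170.00) + (-5026.55)(61.00) = 2666060.26 cm³
ΣAȲ = (24000.00)(80.00) + (8835.73)(191.83) + (3000.00)(33.33) + (-5026.55)(81.00) = 3307816.29 cm³
X̄ = 2666060.26 / 30809.18 = 86.53 cm
Ȳ = 3307816.29 / 30809.18 = 107.36 cm

X̄ = 86.53 cm, Ȳ = 107.36 cm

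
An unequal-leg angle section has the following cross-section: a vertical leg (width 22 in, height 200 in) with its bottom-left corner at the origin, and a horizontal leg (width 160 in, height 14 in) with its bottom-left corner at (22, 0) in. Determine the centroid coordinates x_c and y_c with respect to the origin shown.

vertical leg: A = 22 × 200 = 4400.00, centroid at (11.00, 100.00).
horizontal leg: A = 160 × 14 = 2240.00, centroid at (102.00, 7.00).
ΣA = 6640.00 in², ΣAx_c = 276880.00 in³, ΣAy_c = 455680.00 in³.
x_c = 276880.00/6640.00 = 41.70 in; y_c = 455680.00/6640.00 = 68.63 in.

x_c = 41.70 in, y_c = 68.63 in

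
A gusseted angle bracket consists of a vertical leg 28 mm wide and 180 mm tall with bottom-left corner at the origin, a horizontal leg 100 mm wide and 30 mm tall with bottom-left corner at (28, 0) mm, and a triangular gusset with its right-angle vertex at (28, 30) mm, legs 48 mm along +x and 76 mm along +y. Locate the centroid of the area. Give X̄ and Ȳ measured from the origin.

Part | A | x̄ᵢ | ȳᵢ | A·x̄ᵢ | A·ȳᵢ
vertical leg | 5040.00 | 14.00 | 90.00 | 70560.00 | 453600.00
horizontal leg | 3000.00 | 78.00 | 15.00 | 234000.00 | 45000.00
gusset | 1824.00 | 44.00 | 55.33 | 80256.00 | 100928.00
Σ | 9864.00 |  |  | 384816.00 | 599528.00
X̄ = 384816.00 / 9864.00 = 39.01 mm
Ȳ = 599528.00 / 9864.00 = 60.78 mm

X̄ = 39.01 mm, Ȳ = 60.78 mm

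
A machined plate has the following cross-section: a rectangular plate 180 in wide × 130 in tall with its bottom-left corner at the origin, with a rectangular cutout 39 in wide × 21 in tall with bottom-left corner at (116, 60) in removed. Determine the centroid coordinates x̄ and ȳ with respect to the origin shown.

x̄ = 88.35 in, ȳ = 64.80 in

Part | A | x̄ᵢ | ȳᵢ | A·x̄ᵢ | A·ȳᵢ
plate | 23400.00 | 90.00 | 65.00 | 2106000.00 | 1521000.00
hole | -819.00 | 135.50 | 70.50 | -110974.50 | -57739.50
Σ | 22581.00 |  |  | 1995025.50 | 1463260.50
x̄ = 1995025.50 / 22581.00 = 88.35 in
ȳ = 1463260.50 / 22581.00 = 64.80 in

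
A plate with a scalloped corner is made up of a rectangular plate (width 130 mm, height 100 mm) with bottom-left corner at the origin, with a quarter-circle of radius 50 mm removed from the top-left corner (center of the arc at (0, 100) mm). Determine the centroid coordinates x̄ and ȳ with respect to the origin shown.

x̄ = 72.79 mm, ȳ = 44.88 mm

Part | A | x̄ᵢ | ȳᵢ | A·x̄ᵢ | A·ȳᵢ
plate | 13000.00 | 65.00 | 50.00 | 845000.00 | 650000.00
removed quarter-circle | -1963.50 | 21.22 | 78.78 | -41666.67 | -154682.87
Σ | 11036.50 |  |  | 803333.33 | 495317.13
x̄ = 803333.33 / 11036.50 = 72.79 mm
ȳ = 495317.13 / 11036.50 = 44.88 mm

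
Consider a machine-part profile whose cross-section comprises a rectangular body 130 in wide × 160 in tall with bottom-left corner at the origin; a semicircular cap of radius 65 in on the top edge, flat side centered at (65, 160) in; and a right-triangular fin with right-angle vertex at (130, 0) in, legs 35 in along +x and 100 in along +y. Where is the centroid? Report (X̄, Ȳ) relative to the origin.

rectangular body: A = 130 × 160 = 20800.00, centroid at (65.00, 80.00).
semicircular top: A = ½π·65² = 6636.61, centroid at (65.00, 187.59).
triangular fin: A = ½·35·100 = 1750.00, centroid at (141.67, 33.33).
ΣA = 29186.61 in²
ΣAX̄ = (20800.00)(65.00) + (6636.61)(65.00) + (1750.00)(141.67) = 2031296.61 in³
ΣAȲ = (20800.00)(80.00) + (6636.61)(187.59) + (1750.00)(33.33) = 2967274.98 in³
X̄ = 2031296.61 / 29186.61 = 69.60 in
Ȳ = 2967274.98 / 29186.61 = 101.67 in

X̄ = 69.60 in, Ȳ = 101.67 in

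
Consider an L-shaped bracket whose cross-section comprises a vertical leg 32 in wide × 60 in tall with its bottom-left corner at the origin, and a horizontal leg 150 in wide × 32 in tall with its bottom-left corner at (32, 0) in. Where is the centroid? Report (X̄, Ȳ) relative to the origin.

vertical leg: A = 32 × 60 = 1920.00, centroid at (16.00, 30.00).
horizontal leg: A = 150 × 32 = 4800.00, centroid at (107.00, 16.00).
ΣA = 6720.00 in²
ΣAX̄ = (1920.00)(16.00) + (4800.00)(107.00) = 544320.00 in³
ΣAȲ = (1920.00)(30.00) + (4800.00)(16.00) = 134400.00 in³
X̄ = 544320.00 / 6720.00 = 81.00 in
Ȳ = 134400.00 / 6720.00 = 20.00 in

X̄ = 81.00 in, Ȳ = 20.00 in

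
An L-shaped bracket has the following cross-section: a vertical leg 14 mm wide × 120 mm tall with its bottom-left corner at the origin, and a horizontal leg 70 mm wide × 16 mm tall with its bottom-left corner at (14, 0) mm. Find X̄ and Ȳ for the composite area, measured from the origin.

X̄ = 23.80 mm, Ȳ = 39.20 mm

vertical leg: A = 14 × 120 = 1680.00, centroid at (7.00, 60.00).
horizontal leg: A = 70 × 16 = 1120.00, centroid at (49.00, 8.00).
ΣA = 2800.00 mm²
ΣAX̄ = (1680.00)(7.00) + (1120.00)(49.00) = 66640.00 mm³
ΣAȲ = (1680.00)(60.00) + (1120.00)(8.00) = 109760.00 mm³
X̄ = 66640.00 / 2800.00 = 23.80 mm
Ȳ = 109760.00 / 2800.00 = 39.20 mm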